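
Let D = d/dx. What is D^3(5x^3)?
30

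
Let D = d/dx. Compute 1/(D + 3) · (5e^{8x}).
\frac{5 e^{8 x}}{11}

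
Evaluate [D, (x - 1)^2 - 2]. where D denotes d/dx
2 x - 2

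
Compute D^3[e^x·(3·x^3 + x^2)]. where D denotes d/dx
\left(3 x^{3} + 28 x^{2} + 60 x + 24\right) e^{x}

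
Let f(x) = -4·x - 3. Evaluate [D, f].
-4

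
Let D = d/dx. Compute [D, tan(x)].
\frac{1}{\cos^{2}{\left(x \right)}}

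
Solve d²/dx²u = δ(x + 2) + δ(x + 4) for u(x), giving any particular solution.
\frac{|x + 2|}{2} + \frac{|x + 4|}{2}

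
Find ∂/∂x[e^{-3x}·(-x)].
\left(3 x - 1\right) e^{- 3 x}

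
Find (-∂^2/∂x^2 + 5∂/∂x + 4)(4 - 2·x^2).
- 8 x^{2} - 20 x + 20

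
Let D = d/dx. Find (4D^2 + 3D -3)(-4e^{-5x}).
- 328 e^{- 5 x}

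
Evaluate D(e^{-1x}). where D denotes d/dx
- e^{- x}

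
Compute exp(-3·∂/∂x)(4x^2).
4 x^{2} - 24 x + 36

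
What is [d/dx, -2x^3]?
- 6 x^{2}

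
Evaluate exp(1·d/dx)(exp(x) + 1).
e^{x + 1} + 1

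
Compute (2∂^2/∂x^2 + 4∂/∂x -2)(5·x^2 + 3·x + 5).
- 10 x^{2} + 34 x + 22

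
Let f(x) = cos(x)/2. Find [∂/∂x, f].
- \frac{\sin{\left(x \right)}}{2}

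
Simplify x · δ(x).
0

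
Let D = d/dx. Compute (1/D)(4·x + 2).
2 x^{2} + 2 x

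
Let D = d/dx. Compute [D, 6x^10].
60 x^{9}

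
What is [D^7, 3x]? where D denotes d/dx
21D^{6}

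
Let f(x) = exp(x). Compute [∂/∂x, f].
e^{x}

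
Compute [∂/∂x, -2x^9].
- 18 x^{8}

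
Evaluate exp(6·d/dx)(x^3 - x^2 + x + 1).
x^{3} + 17 x^{2} + 97 x + 187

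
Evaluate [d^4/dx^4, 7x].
28\frac{d^{3}}{dx^{3}}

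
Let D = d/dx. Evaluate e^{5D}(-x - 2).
- x - 7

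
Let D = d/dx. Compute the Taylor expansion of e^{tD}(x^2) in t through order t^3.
t^{2} + 2 t x + x^{2}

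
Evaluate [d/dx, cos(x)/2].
- \frac{\sin{\left(x \right)}}{2}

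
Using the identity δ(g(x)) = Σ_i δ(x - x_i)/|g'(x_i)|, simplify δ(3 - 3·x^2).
\frac{\delta(x - 1) + \delta(x + 1)}{6}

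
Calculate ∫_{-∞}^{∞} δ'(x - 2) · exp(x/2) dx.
- \frac{e}{2}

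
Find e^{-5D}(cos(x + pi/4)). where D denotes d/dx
\cos{\left(x - 5 + \frac{\pi}{4} \right)}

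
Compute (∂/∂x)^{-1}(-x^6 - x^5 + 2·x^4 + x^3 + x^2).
- \frac{x^{7}}{7} - \frac{x^{6}}{6} + \frac{2 x^{5}}{5} + \frac{x^{4}}{4} + \frac{x^{3}}{3}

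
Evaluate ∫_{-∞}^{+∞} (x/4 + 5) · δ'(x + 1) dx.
- \frac{1}{4}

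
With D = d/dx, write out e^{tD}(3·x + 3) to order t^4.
3 t + 3 x + 3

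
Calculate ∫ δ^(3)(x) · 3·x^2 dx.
0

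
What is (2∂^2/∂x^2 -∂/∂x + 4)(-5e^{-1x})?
- 35 e^{- x}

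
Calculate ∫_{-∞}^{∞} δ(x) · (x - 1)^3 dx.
-1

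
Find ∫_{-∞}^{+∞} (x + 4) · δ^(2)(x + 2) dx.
0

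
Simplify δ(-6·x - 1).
\frac{\delta(x + 1/6)}{6}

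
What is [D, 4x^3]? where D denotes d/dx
12 x^{2}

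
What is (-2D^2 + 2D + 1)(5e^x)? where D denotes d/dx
5 e^{x}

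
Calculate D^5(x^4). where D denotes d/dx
0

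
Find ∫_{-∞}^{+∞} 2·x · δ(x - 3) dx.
6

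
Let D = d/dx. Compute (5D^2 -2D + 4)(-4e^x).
- 28 e^{x}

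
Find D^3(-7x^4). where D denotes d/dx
- 168 x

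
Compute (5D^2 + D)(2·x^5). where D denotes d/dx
10 x^{3} \left(x + 20\right)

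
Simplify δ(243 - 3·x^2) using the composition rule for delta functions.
\frac{\delta(x - 9) + \delta(x + 9)}{54}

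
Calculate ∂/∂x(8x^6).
48 x^{5}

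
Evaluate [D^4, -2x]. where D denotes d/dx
-8D^{3}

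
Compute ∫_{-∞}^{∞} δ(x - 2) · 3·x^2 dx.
12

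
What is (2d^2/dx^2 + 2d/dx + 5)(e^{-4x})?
29 e^{- 4 x}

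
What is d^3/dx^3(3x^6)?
360 x^{3}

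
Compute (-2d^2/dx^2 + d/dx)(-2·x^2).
8 - 4 x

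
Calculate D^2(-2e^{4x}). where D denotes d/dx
- 32 e^{4 x}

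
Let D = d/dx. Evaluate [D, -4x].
-4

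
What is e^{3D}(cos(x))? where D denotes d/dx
\cos{\left(x + 3 \right)}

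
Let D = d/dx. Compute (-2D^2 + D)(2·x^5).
10 x^{3} \left(x - 8\right)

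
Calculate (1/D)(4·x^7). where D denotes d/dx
\frac{x^{8}}{2}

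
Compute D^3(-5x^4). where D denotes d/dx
- 120 x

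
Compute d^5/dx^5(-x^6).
- 720 x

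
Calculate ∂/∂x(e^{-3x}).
- 3 e^{- 3 x}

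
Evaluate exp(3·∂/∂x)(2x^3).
2 x^{3} + 18 x^{2} + 54 x + 54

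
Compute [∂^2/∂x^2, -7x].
-14\frac{d}{dx}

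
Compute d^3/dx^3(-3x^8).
- 1008 x^{5}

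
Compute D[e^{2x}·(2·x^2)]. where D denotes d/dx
4 x \left(x + 1\right) e^{2 x}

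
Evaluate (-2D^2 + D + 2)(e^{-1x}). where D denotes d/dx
- e^{- x}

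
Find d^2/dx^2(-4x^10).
- 360 x^{8}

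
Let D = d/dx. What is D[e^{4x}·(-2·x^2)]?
4 x \left(- 2 x - 1\right) e^{4 x}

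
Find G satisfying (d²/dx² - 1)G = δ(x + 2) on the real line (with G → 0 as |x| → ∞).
-\frac{e^{-|x + 2|}}{2}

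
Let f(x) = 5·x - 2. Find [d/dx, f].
5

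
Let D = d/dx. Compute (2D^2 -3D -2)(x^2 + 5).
- 2 x^{2} - 6 x - 6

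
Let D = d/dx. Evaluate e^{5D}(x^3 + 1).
x^{3} + 15 x^{2} + 75 x + 126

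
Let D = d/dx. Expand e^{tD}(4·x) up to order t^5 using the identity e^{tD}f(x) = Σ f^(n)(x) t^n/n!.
4 t + 4 x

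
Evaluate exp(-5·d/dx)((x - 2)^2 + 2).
x^{2} - 14 x + 51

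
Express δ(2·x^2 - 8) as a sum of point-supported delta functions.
\frac{\delta(x - 2) + \delta(x + 2)}{8}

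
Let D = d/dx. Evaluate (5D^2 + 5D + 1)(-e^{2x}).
- 31 e^{2 x}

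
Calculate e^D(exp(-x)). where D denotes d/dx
e^{- x - 1}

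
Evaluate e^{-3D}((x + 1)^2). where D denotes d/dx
x^{2} - 4 x + 4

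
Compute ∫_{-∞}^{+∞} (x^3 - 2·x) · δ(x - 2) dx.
4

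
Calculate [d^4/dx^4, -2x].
-8\frac{d^{3}}{dx^{3}}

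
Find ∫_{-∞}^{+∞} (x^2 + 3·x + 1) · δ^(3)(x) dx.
0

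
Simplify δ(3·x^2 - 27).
\frac{\delta(x - 3) + \delta(x + 3)}{18}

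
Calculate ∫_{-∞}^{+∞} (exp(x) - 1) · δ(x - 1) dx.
-1 + e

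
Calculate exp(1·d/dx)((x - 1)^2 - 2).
x^{2} - 2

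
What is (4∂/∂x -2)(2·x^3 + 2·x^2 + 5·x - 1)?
- 4 x^{3} + 20 x^{2} + 6 x + 22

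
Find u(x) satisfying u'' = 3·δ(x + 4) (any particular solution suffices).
\frac{3|x + 4|}{2}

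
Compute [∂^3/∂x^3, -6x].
-18\frac{d^{2}}{dx^{2}}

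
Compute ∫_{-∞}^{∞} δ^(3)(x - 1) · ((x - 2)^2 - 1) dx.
0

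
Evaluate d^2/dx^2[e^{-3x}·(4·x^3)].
12 x \left(3 x^{2} - 6 x + 2\right) e^{- 3 x}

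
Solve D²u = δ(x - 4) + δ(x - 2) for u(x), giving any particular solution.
\frac{|x - 4|}{2} + \frac{|x - 2|}{2}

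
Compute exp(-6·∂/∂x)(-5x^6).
- 5 x^{6} + 180 x^{5} - 2700 x^{4} + 21600 x^{3} - 97200 x^{2} + 233280 x - 233280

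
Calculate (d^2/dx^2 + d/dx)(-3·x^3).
9 x \left(- x - 2\right)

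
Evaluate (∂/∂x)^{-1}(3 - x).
- \frac{x^{2}}{2} + 3 x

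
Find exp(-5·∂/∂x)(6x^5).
6 x^{5} - 150 x^{4} + 1500 x^{3} - 7500 x^{2} + 18750 x - 18750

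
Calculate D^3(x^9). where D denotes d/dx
504 x^{6}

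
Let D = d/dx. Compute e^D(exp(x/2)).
e^{\frac{x}{2} + \frac{1}{2}}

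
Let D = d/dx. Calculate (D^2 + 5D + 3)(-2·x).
- 6 x - 10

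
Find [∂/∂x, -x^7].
- 7 x^{6}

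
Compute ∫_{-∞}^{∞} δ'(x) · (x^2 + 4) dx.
0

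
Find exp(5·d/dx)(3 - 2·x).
- 2 x - 7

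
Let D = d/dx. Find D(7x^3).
21 x^{2}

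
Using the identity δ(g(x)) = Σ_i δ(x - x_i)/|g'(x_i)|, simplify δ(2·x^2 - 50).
\frac{\delta(x - 5) + \delta(x + 5)}{20}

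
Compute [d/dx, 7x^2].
14 x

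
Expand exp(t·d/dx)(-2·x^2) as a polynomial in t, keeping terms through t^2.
- 2 t^{2} - 4 t x - 2 x^{2}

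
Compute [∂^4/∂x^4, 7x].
28\frac{d^{3}}{dx^{3}}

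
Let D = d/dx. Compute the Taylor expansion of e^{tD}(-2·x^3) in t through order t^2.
2 x \left(- 3 t^{2} - 3 t x - x^{2}\right)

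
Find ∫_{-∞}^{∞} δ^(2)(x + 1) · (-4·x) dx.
0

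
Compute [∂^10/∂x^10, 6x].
60\frac{d^{9}}{dx^{9}}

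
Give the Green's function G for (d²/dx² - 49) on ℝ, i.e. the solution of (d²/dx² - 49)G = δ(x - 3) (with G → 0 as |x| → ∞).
-\frac{e^{-7|x - 3|}}{14}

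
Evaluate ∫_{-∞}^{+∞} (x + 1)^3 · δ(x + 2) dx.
-1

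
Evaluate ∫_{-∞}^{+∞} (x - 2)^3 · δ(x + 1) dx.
-27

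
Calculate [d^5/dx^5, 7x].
35\frac{d^{4}}{dx^{4}}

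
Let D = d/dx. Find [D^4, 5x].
20D^{3}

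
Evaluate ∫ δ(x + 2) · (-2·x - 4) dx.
0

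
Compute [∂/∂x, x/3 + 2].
\frac{1}{3}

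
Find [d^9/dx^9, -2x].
-18\frac{d^{8}}{dx^{8}}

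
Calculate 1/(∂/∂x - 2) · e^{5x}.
\frac{e^{5 x}}{3}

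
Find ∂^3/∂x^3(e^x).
e^{x}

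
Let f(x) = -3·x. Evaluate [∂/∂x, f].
-3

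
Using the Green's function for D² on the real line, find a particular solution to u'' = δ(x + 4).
\frac{|x + 4|}{2}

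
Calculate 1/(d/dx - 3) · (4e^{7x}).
e^{7 x}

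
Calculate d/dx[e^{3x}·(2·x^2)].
2 x \left(3 x + 2\right) e^{3 x}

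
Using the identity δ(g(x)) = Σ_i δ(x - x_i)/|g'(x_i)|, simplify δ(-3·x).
\frac{\delta(x)}{3}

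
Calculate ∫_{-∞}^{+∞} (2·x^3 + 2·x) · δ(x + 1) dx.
-4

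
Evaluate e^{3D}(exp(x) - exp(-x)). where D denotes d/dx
2 \sinh{\left(x + 3 \right)}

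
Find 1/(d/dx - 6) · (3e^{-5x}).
- \frac{3 e^{- 5 x}}{11}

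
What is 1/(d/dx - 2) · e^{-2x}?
- \frac{e^{- 2 x}}{4}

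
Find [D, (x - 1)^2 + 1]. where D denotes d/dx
2 x - 2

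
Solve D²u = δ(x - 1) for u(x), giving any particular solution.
\frac{|x - 1|}{2}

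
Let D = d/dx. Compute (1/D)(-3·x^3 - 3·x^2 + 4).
- \frac{3 x^{4}}{4} - x^{3} + 4 x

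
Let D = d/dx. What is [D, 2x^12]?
24 x^{11}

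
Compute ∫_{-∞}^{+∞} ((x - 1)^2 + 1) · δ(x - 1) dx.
1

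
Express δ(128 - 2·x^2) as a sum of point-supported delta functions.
\frac{\delta(x - 8) + \delta(x + 8)}{32}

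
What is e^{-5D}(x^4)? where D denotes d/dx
x^{4} - 20 x^{3} + 150 x^{2} - 500 x + 625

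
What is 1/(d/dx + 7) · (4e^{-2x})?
\frac{4 e^{- 2 x}}{5}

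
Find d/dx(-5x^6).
- 30 x^{5}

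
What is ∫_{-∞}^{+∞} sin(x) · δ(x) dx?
0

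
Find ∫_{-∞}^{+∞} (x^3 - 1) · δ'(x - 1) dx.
-3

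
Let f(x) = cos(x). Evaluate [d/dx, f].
- \sin{\left(x \right)}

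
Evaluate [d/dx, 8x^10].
80 x^{9}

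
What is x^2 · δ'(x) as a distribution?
0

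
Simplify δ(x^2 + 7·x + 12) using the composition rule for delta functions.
\frac{\delta(x + 4) + \delta(x + 3)}{1}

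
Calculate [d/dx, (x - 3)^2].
2 x - 6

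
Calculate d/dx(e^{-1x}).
- e^{- x}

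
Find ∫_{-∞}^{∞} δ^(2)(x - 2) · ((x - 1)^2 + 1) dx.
2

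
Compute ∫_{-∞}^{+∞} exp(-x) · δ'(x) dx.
1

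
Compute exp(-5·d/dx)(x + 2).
x - 3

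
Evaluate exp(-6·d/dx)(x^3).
x^{3} - 18 x^{2} + 108 x - 216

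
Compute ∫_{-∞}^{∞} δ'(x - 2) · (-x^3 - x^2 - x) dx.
17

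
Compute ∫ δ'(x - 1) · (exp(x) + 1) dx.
- e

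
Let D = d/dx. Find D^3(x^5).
60 x^{2}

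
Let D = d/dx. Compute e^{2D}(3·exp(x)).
3 e^{x + 2}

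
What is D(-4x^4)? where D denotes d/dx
- 16 x^{3}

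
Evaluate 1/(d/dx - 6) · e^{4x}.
- \frac{e^{4 x}}{2}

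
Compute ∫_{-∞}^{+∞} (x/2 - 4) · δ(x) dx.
-4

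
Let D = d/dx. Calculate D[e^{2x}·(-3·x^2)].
6 x \left(- x - 1\right) e^{2 x}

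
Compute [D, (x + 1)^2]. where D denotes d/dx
2 x + 2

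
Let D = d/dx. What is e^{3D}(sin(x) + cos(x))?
\sqrt{2} \sin{\left(x + \frac{\pi}{4} + 3 \right)}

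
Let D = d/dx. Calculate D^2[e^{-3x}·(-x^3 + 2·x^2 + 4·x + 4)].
\left(- 9 x^{3} + 36 x^{2} + 6 x + 16\right) e^{- 3 x}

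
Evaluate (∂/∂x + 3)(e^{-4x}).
- e^{- 4 x}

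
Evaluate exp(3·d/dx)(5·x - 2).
5 x + 13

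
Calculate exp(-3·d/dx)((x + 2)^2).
x^{2} - 2 x + 1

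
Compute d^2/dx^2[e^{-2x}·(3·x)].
12 \left(x - 1\right) e^{- 2 x}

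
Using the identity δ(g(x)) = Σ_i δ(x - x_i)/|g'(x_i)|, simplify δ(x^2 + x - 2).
\frac{\delta(x + 2) + \delta(x - 1)}{3}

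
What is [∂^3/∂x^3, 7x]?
21\frac{d^{2}}{dx^{2}}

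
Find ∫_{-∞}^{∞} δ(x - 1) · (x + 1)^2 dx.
4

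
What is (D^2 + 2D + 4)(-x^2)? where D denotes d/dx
- 4 x^{2} - 4 x - 2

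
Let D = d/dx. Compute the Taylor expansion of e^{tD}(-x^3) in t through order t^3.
- t^{3} - 3 t^{2} x - 3 t x^{2} - x^{3}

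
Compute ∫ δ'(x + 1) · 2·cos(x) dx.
- 2 \sin{\left(1 \right)}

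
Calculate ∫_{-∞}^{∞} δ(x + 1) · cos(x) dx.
\cos{\left(1 \right)}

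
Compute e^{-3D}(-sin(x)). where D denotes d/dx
- \sin{\left(x - 3 \right)}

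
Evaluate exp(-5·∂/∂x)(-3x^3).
- 3 x^{3} + 45 x^{2} - 225 x + 375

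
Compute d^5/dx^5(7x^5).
840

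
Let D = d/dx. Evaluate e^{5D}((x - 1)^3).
x^{3} + 12 x^{2} + 48 x + 64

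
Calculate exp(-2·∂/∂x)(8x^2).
8 x^{2} - 32 x + 32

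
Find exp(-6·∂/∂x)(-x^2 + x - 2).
- x^{2} + 13 x - 44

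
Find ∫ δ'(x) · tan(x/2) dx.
- \frac{1}{2}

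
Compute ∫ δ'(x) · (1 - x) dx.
1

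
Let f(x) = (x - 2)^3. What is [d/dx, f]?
3 \left(x - 2\right)^{2}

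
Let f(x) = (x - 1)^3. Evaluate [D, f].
3 \left(x - 1\right)^{2}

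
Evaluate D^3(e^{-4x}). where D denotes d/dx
- 64 e^{- 4 x}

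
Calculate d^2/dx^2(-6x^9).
- 432 x^{7}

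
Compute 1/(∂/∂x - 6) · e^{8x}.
\frac{e^{8 x}}{2}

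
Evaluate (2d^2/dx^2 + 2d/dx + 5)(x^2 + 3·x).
5 x^{2} + 19 x + 10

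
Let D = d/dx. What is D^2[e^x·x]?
\left(x + 2\right) e^{x}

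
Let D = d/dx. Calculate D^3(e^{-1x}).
- e^{- x}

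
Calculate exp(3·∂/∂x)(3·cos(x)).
3 \cos{\left(x + 3 \right)}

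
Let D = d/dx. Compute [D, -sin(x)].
- \cos{\left(x \right)}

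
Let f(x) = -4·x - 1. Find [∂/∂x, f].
-4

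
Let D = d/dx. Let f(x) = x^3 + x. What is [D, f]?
3 x^{2} + 1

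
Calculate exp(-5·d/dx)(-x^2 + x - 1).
- x^{2} + 11 x - 31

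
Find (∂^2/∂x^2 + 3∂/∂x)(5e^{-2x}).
- 10 e^{- 2 x}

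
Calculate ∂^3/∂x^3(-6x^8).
- 2016 x^{5}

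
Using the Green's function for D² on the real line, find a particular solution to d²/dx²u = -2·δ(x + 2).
-|x + 2|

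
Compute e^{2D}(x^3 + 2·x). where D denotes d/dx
x^{3} + 6 x^{2} + 14 x + 12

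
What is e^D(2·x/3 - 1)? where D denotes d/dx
\frac{2 x}{3} - \frac{1}{3}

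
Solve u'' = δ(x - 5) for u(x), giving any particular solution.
\frac{|x - 5|}{2}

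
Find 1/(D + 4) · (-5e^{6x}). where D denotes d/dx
- \frac{e^{6 x}}{2}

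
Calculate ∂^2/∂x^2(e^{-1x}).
e^{- x}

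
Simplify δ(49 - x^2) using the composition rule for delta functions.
\frac{\delta(x - 7) + \delta(x + 7)}{14}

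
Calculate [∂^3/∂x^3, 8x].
24\frac{d^{2}}{dx^{2}}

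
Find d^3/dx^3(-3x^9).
- 1512 x^{6}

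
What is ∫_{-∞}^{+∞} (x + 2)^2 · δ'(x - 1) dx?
-6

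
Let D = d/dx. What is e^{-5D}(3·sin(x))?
3 \sin{\left(x - 5 \right)}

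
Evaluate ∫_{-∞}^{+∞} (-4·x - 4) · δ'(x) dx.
4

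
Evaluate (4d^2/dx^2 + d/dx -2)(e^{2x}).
16 e^{2 x}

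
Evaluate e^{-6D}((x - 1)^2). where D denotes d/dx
x^{2} - 14 x + 49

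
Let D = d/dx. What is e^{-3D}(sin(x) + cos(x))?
\sqrt{2} \cos{\left(- x + \frac{\pi}{4} + 3 \right)}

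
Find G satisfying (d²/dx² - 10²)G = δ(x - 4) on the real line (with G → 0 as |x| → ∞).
-\frac{e^{-10|x - 4|}}{20}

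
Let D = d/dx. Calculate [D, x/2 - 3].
\frac{1}{2}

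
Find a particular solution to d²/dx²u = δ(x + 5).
\frac{|x + 5|}{2}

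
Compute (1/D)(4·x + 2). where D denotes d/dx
2 x^{2} + 2 x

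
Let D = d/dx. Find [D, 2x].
2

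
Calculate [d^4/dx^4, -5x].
-20\frac{d^{3}}{dx^{3}}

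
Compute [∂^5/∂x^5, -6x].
-30\frac{d^{4}}{dx^{4}}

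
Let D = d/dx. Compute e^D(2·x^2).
2 x^{2} + 4 x + 2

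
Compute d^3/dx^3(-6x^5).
- 360 x^{2}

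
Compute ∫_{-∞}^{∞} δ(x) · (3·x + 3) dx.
3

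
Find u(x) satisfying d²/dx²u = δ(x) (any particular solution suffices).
\frac{|x|}{2}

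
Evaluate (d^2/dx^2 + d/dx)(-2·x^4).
8 x^{2} \left(- x - 3\right)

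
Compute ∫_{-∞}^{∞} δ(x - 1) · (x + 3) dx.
4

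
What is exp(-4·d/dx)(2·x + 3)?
2 x - 5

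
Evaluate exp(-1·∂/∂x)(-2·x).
2 - 2 x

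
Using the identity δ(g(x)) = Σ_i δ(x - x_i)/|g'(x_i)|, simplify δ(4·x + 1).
\frac{\delta(x + 1/4)}{4}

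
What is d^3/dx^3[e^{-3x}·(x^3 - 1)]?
3 \left(- 9 x^{3} + 27 x^{2} - 18 x + 11\right) e^{- 3 x}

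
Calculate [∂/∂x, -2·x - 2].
-2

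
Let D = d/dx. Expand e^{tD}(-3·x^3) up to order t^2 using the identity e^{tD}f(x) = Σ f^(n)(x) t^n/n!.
3 x \left(- 3 t^{2} - 3 t x - x^{2}\right)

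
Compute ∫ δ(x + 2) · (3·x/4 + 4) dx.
\frac{5}{2}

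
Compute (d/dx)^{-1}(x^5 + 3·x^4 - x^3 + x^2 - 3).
\frac{x^{6}}{6} + \frac{3 x^{5}}{5} - \frac{x^{4}}{4} + \frac{x^{3}}{3} - 3 x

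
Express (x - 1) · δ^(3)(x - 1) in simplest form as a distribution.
-3\delta^{(2)}(x - 1)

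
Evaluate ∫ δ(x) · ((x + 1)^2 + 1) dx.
2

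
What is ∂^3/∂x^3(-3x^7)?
- 630 x^{4}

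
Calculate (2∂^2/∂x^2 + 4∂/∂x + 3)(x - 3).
3 x - 5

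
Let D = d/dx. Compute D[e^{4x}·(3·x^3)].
x^{2} \left(12 x + 9\right) e^{4 x}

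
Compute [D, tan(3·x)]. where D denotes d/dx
\frac{3}{\cos^{2}{\left(3 x \right)}}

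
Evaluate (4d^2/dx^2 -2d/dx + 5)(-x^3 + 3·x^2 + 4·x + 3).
- 5 x^{3} + 21 x^{2} - 16 x + 31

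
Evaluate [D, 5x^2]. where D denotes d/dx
10 x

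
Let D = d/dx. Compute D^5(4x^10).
120960 x^{5}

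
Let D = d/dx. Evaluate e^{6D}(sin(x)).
\sin{\left(x + 6 \right)}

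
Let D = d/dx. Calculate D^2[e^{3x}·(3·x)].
\left(27 x + 18\right) e^{3 x}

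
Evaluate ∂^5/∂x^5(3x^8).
20160 x^{3}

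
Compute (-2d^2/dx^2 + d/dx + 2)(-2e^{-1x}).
2 e^{- x}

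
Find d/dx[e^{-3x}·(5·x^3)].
15 x^{2} \left(1 - x\right) e^{- 3 x}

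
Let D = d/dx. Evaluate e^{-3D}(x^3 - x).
x^{3} - 9 x^{2} + 26 x - 24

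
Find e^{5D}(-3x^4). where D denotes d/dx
- 3 x^{4} - 60 x^{3} - 450 x^{2} - 1500 x - 1875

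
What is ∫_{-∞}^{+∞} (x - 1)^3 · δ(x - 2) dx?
1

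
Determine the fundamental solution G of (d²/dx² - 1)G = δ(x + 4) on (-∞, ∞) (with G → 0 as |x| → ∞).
-\frac{e^{-|x + 4|}}{2}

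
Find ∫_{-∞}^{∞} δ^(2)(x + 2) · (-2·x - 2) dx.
0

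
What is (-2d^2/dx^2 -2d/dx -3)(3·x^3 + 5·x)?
- 9 x^{3} - 18 x^{2} - 51 x - 10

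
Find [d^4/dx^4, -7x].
-28\frac{d^{3}}{dx^{3}}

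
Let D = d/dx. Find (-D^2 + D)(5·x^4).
20 x^{2} \left(x - 3\right)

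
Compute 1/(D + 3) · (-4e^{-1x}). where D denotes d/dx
- 2 e^{- x}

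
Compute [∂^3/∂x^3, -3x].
-9\frac{d^{2}}{dx^{2}}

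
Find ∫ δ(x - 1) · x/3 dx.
\frac{1}{3}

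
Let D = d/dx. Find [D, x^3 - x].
3 x^{2} - 1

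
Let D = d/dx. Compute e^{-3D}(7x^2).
7 x^{2} - 42 x + 63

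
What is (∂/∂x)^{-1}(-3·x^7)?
- \frac{3 x^{8}}{8}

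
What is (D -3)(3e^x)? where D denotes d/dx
- 6 e^{x}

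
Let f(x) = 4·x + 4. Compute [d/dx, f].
4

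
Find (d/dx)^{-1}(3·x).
\frac{3 x^{2}}{2}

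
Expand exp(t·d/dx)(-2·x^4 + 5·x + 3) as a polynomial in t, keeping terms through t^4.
- 2 t^{4} - 8 t^{3} x - 12 t^{2} x^{2} - t \left(8 x^{3} - 5\right) - 2 x^{4} + 5 x + 3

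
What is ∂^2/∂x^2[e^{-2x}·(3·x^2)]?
6 \left(2 x^{2} - 4 x + 1\right) e^{- 2 x}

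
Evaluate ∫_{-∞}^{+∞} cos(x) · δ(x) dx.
1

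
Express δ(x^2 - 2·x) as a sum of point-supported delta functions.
\frac{\delta(x - 2) + \delta(x)}{2}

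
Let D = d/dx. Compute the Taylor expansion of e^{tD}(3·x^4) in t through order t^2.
3 x^{2} \left(6 t^{2} + 4 t x + x^{2}\right)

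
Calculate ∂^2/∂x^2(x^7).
42 x^{5}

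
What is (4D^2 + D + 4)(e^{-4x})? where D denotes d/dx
64 e^{- 4 x}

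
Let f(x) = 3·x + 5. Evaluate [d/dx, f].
3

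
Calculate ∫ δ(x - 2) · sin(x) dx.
\sin{\left(2 \right)}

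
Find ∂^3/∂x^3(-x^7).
- 210 x^{4}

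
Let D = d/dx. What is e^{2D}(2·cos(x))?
2 \cos{\left(x + 2 \right)}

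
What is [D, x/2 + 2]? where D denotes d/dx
\frac{1}{2}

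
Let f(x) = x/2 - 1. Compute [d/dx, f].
\frac{1}{2}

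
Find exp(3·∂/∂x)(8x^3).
8 x^{3} + 72 x^{2} + 216 x + 216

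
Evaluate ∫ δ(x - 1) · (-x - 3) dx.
-4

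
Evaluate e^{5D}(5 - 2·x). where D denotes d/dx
- 2 x - 5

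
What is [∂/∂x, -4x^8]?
- 32 x^{7}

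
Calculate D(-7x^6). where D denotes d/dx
- 42 x^{5}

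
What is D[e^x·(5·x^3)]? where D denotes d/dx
5 x^{2} \left(x + 3\right) e^{x}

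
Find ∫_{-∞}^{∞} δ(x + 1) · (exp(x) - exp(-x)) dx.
- 2 \sinh{\left(1 \right)}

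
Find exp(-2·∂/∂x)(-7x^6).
- 7 x^{6} + 84 x^{5} - 420 x^{4} + 1120 x^{3} - 1680 x^{2} + 1344 x - 448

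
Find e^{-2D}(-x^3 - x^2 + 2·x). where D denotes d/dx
x \left(- x^{2} + 5 x - 6\right)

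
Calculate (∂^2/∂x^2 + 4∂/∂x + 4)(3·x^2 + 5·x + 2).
12 x^{2} + 44 x + 34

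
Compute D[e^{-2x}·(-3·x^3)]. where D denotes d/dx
x^{2} \left(6 x - 9\right) e^{- 2 x}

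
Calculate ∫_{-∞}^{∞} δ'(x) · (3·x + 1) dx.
-3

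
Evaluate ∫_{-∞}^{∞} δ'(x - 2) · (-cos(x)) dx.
- \sin{\left(2 \right)}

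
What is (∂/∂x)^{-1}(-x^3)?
- \frac{x^{4}}{4}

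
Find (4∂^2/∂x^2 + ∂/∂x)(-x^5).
5 x^{3} \left(- x - 16\right)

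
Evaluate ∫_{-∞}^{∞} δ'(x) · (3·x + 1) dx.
-3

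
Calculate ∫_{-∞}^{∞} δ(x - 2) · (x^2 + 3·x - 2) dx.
8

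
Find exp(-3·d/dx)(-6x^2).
- 6 x^{2} + 36 x - 54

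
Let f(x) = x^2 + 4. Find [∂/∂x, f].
2 x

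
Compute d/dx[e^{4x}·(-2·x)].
\left(- 8 x - 2\right) e^{4 x}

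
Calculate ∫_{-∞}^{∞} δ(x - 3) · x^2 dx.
9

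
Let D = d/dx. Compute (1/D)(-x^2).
- \frac{x^{3}}{3}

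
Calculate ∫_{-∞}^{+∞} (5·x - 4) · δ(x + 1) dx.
-9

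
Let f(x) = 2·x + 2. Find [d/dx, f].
2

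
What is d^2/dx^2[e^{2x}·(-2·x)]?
8 \left(- x - 1\right) e^{2 x}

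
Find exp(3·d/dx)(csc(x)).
\csc{\left(x + 3 \right)}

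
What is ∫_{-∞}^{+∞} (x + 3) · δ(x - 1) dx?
4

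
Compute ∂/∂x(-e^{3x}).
- 3 e^{3 x}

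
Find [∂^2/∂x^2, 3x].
6\frac{d}{dx}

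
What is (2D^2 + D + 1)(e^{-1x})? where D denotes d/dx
2 e^{- x}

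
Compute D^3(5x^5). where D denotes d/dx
300 x^{2}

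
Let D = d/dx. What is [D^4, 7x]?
28D^{3}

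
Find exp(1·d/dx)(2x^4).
2 x^{4} + 8 x^{3} + 12 x^{2} + 8 x + 2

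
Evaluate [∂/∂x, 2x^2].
4 x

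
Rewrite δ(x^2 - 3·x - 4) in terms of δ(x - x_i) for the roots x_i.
\frac{\delta(x - 4) + \delta(x + 1)}{5}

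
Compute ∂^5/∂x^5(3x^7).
7560 x^{2}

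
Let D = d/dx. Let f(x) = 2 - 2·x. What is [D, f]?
-2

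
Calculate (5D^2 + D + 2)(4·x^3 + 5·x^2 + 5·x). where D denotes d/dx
8 x^{3} + 22 x^{2} + 140 x + 55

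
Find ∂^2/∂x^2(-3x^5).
- 60 x^{3}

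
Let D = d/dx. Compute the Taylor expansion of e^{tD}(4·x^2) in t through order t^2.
4 t^{2} + 8 t x + 4 x^{2}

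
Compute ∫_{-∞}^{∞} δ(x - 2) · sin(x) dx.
\sin{\left(2 \right)}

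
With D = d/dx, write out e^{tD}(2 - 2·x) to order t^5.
- 2 t - 2 x + 2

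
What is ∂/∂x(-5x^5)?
- 25 x^{4}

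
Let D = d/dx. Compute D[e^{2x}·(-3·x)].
\left(- 6 x - 3\right) e^{2 x}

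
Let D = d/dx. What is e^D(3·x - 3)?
3 x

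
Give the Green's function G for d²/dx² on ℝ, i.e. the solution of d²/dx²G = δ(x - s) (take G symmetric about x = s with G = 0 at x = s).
\frac{|x - s|}{2}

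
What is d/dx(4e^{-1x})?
- 4 e^{- x}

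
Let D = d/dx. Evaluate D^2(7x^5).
140 x^{3}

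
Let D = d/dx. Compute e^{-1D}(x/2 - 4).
\frac{x}{2} - \frac{9}{2}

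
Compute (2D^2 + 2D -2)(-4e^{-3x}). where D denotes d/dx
- 40 e^{- 3 x}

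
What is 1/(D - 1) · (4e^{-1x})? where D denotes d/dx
- 2 e^{- x}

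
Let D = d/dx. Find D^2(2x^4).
24 x^{2}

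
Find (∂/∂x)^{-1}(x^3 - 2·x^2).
\frac{x^{4}}{4} - \frac{2 x^{3}}{3}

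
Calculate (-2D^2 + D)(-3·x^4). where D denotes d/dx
12 x^{2} \left(6 - x\right)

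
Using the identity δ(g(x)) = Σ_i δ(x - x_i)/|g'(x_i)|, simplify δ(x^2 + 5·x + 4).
\frac{\delta(x + 1) + \delta(x + 4)}{3}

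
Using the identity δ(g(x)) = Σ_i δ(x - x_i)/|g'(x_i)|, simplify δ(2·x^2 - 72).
\frac{\delta(x - 6) + \delta(x + 6)}{24}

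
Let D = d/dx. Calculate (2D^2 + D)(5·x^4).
20 x^{2} \left(x + 6\right)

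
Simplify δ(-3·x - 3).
\frac{\delta(x + 1)}{3}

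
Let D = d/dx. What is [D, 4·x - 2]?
4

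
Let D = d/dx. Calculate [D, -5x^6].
- 30 x^{5}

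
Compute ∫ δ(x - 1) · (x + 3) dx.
4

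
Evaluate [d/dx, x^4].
4 x^{3}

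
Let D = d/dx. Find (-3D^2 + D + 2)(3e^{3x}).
- 66 e^{3 x}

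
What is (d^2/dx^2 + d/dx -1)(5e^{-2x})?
5 e^{- 2 x}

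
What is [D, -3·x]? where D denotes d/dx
-3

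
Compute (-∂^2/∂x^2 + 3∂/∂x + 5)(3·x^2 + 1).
15 x^{2} + 18 x - 1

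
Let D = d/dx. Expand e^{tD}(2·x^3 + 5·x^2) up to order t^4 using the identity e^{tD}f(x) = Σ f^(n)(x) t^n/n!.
2 t^{3} + t^{2} \left(6 x + 5\right) + 2 t x \left(3 x + 5\right) + 2 x^{3} + 5 x^{2}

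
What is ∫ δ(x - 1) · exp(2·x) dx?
e^{2}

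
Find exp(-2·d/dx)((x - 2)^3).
x^{3} - 12 x^{2} + 48 x - 64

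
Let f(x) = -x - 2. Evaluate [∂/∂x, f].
-1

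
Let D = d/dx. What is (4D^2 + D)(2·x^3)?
6 x \left(x + 8\right)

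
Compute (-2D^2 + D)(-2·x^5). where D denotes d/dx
10 x^{3} \left(8 - x\right)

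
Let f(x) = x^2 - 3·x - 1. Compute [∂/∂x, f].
2 x - 3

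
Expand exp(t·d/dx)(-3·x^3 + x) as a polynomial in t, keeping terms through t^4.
- 3 t^{3} - 9 t^{2} x - t \left(9 x^{2} - 1\right) - 3 x^{3} + x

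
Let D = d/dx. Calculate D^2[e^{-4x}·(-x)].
8 \left(1 - 2 x\right) e^{- 4 x}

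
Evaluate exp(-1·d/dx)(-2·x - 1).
1 - 2 x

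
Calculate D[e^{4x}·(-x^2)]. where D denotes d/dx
2 x \left(- 2 x - 1\right) e^{4 x}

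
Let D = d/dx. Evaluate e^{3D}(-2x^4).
- 2 x^{4} - 24 x^{3} - 108 x^{2} - 216 x - 162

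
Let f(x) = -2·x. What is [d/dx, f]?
-2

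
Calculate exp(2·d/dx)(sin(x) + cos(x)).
\sqrt{2} \sin{\left(x + \frac{\pi}{4} + 2 \right)}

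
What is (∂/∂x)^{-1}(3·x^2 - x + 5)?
x^{3} - \frac{x^{2}}{2} + 5 x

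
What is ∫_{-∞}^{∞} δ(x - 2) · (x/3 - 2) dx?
- \frac{4}{3}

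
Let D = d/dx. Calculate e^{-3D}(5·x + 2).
5 x - 13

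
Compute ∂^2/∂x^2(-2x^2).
-4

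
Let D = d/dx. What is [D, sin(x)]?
\cos{\left(x \right)}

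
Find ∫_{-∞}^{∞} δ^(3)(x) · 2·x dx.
0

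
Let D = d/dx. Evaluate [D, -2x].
-2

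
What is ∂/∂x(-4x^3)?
- 12 x^{2}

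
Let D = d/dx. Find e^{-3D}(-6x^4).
- 6 x^{4} + 72 x^{3} - 324 x^{2} + 648 x - 486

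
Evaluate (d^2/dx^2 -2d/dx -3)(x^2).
- 3 x^{2} - 4 x + 2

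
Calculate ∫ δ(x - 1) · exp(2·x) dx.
e^{2}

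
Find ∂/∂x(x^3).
3 x^{2}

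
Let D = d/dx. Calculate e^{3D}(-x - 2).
- x - 5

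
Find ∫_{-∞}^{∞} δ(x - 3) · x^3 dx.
27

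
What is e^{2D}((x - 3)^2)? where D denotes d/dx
x^{2} - 2 x + 1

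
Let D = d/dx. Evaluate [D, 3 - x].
-1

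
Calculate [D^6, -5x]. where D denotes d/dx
-30D^{5}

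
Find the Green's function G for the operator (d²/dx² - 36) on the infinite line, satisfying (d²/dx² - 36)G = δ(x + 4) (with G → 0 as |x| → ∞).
-\frac{e^{-6|x + 4|}}{12}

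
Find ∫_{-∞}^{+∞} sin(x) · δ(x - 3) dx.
\sin{\left(3 \right)}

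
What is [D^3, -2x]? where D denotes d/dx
-6D^{2}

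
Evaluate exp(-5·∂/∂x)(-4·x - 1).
19 - 4 x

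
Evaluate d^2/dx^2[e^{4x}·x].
\left(16 x + 8\right) e^{4 x}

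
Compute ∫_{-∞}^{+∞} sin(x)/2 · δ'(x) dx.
- \frac{1}{2}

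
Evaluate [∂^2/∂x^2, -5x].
-10\frac{d}{dx}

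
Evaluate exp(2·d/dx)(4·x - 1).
4 x + 7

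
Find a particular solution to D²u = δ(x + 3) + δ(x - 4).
\frac{|x + 3|}{2} + \frac{|x - 4|}{2}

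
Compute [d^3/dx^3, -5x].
-15\frac{d^{2}}{dx^{2}}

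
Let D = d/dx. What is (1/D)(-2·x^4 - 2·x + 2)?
- \frac{2 x^{5}}{5} - x^{2} + 2 x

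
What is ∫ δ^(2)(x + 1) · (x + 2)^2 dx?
2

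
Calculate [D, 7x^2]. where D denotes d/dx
14 x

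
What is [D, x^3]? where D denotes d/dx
3 x^{2}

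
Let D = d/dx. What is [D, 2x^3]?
6 x^{2}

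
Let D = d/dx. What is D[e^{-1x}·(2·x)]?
2 \left(1 - x\right) e^{- x}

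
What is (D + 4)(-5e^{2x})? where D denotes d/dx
- 30 e^{2 x}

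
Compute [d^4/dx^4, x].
4\frac{d^{3}}{dx^{3}}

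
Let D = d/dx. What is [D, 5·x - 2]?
5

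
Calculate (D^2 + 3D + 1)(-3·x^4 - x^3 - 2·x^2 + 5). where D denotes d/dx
- 3 x^{4} - 37 x^{3} - 47 x^{2} - 18 x + 1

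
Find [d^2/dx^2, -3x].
-6\frac{d}{dx}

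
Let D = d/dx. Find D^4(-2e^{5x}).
- 1250 e^{5 x}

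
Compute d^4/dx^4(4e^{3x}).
324 e^{3 x}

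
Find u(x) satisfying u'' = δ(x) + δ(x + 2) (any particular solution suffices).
\frac{|x|}{2} + \frac{|x + 2|}{2}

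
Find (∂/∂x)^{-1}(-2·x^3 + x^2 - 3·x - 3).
- \frac{x^{4}}{2} + \frac{x^{3}}{3} - \frac{3 x^{2}}{2} - 3 x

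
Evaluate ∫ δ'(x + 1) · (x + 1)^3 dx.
0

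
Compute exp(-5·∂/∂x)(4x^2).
4 x^{2} - 40 x + 100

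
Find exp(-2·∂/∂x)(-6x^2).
- 6 x^{2} + 24 x - 24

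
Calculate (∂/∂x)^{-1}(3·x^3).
\frac{3 x^{4}}{4}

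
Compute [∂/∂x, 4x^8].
32 x^{7}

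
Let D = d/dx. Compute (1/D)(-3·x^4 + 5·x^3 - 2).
- \frac{3 x^{5}}{5} + \frac{5 x^{4}}{4} - 2 x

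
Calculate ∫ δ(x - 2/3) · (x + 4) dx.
\frac{14}{3}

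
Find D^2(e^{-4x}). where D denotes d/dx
16 e^{- 4 x}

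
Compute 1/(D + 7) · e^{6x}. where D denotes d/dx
\frac{e^{6 x}}{13}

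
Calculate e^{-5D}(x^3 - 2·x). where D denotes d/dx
x^{3} - 15 x^{2} + 73 x - 115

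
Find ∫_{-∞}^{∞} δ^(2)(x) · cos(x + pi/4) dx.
- \frac{\sqrt{2}}{2}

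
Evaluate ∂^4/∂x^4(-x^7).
- 840 x^{3}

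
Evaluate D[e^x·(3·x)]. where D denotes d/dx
3 \left(x + 1\right) e^{x}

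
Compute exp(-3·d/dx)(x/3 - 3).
\frac{x}{3} - 4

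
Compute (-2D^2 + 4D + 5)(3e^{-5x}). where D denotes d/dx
- 195 e^{- 5 x}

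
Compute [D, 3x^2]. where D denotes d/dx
6 x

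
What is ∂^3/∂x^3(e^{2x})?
8 e^{2 x}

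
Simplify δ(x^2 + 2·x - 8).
\frac{\delta(x - 2) + \delta(x + 4)}{6}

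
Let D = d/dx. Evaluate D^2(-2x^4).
- 24 x^{2}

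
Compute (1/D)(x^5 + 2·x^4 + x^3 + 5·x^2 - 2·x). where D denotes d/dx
\frac{x^{6}}{6} + \frac{2 x^{5}}{5} + \frac{x^{4}}{4} + \frac{5 x^{3}}{3} - x^{2}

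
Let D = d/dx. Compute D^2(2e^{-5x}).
50 e^{- 5 x}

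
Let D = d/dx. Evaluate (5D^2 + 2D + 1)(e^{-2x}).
17 e^{- 2 x}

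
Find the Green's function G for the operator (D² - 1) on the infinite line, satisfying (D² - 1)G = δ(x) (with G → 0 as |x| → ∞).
-\frac{e^{-|x|}}{2}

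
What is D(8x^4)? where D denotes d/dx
32 x^{3}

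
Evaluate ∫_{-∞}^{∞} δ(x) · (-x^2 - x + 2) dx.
2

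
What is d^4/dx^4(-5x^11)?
- 39600 x^{7}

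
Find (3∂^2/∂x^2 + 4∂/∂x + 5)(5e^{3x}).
220 e^{3 x}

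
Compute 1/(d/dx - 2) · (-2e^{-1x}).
\frac{2 e^{- x}}{3}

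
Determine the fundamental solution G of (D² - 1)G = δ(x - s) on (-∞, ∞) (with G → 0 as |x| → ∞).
-\frac{e^{-|x-s|}}{2}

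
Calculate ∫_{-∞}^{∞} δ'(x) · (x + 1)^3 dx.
-3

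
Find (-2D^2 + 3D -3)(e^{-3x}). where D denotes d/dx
- 30 e^{- 3 x}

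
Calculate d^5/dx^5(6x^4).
0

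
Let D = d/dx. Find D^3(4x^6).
480 x^{3}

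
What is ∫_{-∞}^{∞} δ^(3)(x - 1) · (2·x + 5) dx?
0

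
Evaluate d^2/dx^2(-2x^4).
- 24 x^{2}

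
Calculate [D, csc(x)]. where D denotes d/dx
- \cot{\left(x \right)} \csc{\left(x \right)}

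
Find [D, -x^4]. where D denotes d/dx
- 4 x^{3}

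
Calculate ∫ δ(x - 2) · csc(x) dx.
\csc{\left(2 \right)}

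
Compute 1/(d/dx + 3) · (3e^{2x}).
\frac{3 e^{2 x}}{5}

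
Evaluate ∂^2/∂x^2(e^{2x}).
4 e^{2 x}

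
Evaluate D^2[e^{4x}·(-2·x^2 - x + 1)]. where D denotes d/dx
\left(- 32 x^{2} - 48 x + 4\right) e^{4 x}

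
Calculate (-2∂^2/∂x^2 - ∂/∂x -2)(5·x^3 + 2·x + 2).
- 10 x^{3} - 15 x^{2} - 64 x - 6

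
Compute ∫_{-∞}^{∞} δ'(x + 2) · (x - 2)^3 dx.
-48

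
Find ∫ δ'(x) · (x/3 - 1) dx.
- \frac{1}{3}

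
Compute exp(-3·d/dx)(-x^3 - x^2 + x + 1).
- x^{3} + 8 x^{2} - 20 x + 16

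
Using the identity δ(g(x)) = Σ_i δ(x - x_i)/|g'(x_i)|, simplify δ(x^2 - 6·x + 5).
\frac{\delta(x - 5) + \delta(x - 1)}{4}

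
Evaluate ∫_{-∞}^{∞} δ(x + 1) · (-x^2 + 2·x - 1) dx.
-4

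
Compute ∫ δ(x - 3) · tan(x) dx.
\tan{\left(3 \right)}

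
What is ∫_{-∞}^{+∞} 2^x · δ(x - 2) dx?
4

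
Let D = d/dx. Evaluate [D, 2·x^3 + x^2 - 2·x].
6 x^{2} + 2 x - 2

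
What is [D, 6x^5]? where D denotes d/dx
30 x^{4}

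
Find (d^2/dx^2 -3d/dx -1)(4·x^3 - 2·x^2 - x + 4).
- 4 x^{3} - 34 x^{2} + 37 x - 5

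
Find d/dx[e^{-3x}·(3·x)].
3 \left(1 - 3 x\right) e^{- 3 x}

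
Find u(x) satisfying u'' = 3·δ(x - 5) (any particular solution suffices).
\frac{3|x - 5|}{2}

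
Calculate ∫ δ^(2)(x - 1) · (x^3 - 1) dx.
6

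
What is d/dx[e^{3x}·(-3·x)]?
\left(- 9 x - 3\right) e^{3 x}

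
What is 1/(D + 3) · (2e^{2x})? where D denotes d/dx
\frac{2 e^{2 x}}{5}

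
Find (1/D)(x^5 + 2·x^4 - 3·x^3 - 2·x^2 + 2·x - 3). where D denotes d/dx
\frac{x^{6}}{6} + \frac{2 x^{5}}{5} - \frac{3 x^{4}}{4} - \frac{2 x^{3}}{3} + x^{2} - 3 x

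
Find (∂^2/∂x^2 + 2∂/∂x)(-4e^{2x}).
- 32 e^{2 x}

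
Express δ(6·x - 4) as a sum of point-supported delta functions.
\frac{\delta(x - 2/3)}{6}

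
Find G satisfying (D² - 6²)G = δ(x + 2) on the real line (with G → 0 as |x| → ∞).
-\frac{e^{-6|x + 2|}}{12}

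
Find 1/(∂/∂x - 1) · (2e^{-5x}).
- \frac{e^{- 5 x}}{3}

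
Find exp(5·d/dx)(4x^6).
4 x^{6} + 120 x^{5} + 1500 x^{4} + 10000 x^{3} + 37500 x^{2} + 75000 x + 62500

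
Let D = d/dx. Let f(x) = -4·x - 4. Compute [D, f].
-4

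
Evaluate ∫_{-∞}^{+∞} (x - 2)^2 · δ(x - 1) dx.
1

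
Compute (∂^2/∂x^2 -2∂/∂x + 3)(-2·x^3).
6 x \left(- x^{2} + 2 x - 2\right)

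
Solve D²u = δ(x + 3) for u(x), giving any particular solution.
\frac{|x + 3|}{2}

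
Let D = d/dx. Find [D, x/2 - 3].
\frac{1}{2}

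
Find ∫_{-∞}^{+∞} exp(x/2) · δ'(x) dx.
- \frac{1}{2}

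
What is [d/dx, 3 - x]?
-1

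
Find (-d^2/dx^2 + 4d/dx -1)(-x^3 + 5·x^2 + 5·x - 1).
x^{3} - 17 x^{2} + 41 x + 11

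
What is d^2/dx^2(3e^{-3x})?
27 e^{- 3 x}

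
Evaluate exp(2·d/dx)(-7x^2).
- 7 x^{2} - 28 x - 28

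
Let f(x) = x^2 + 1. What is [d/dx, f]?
2 x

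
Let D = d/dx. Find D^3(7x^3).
42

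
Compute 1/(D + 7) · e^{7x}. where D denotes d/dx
\frac{e^{7 x}}{14}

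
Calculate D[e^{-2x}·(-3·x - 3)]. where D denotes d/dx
3 \left(2 x + 1\right) e^{- 2 x}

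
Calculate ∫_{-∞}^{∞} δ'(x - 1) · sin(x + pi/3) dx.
- \cos{\left(1 + \frac{\pi}{3} \right)}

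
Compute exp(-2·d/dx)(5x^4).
5 x^{4} - 40 x^{3} + 120 x^{2} - 160 x + 80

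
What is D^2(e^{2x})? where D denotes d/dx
4 e^{2 x}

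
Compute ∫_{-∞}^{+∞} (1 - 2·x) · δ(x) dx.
1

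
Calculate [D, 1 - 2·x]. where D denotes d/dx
-2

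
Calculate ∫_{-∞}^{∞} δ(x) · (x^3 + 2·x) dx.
0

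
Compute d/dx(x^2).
2 x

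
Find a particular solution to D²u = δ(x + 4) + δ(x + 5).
\frac{|x + 4|}{2} + \frac{|x + 5|}{2}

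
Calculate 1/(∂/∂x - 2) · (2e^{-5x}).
- \frac{2 e^{- 5 x}}{7}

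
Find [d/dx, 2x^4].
8 x^{3}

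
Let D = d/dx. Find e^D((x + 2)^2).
x^{2} + 6 x + 9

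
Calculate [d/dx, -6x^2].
- 12 x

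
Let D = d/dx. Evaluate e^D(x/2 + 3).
\frac{x}{2} + \frac{7}{2}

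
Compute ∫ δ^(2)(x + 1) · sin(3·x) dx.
9 \sin{\left(3 \right)}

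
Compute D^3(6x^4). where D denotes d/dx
144 x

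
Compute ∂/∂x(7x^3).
21 x^{2}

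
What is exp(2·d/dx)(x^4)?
x^{4} + 8 x^{3} + 24 x^{2} + 32 x + 16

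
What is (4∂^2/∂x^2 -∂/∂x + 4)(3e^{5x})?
297 e^{5 x}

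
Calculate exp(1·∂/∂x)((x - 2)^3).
x^{3} - 3 x^{2} + 3 x - 1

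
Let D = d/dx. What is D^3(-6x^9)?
- 3024 x^{6}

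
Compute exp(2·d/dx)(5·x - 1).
5 x + 9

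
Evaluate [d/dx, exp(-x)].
- e^{- x}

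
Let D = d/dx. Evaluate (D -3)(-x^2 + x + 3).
3 x^{2} - 5 x - 8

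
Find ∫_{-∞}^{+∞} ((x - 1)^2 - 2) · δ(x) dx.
-1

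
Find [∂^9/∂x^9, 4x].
36\frac{d^{8}}{dx^{8}}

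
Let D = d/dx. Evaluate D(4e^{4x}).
16 e^{4 x}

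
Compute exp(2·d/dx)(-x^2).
- x^{2} - 4 x - 4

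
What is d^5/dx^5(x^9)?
15120 x^{4}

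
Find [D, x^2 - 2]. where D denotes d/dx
2 x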